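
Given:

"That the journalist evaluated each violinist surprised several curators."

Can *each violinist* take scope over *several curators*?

No

The DP *each violinist* is contained in the sentential subject *that the journalist evaluated each violinist*.
Clausal subjects are scope islands; QR from inside the subject into the matrix is barred.
The ordering *each violinist* > *several curators* is therefore underivable.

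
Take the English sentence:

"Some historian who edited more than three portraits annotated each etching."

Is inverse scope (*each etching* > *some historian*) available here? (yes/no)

The relative clause *who edited more than three portraits* modifies *some historian*, but *each etching* is not inside that relative clause — it is an argument of the matrix verb.
Nothing blocks QR of the lower DP to a position above the higher one, so inverse scope is available.
So *each etching* > *some historian* is among the available readings.

Yes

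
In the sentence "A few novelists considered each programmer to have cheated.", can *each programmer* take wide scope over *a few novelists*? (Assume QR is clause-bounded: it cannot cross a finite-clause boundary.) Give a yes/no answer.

This is an ECM construction: *each programmer* is the infinitival subject, Case-marked by the matrix verb, and the infinitive is transparent for QR.
QR within a single clause is free, so the lower quantifier may take scope over the higher one.

Yes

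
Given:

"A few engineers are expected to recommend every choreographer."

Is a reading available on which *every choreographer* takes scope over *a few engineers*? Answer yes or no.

Yes

*every choreographer* is the object of the infinitival complement of a raising predicate; raising infinitives are transparent for QR, so the two DPs are in effect clausemates.
QR within a single clause is free, so the lower quantifier may take scope over the higher one.
So *every choreographer* > *a few engineers* is among the available readings.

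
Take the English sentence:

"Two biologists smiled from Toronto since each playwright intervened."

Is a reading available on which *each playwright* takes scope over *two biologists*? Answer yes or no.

*each playwright* sits inside the adjunct clause *since each playwright intervened*.
Scope out of an adjunct clause is unavailable: QR respects the adjunct-island constraint.
The inverse ordering *each playwright* > *two biologists* is therefore underivable.

No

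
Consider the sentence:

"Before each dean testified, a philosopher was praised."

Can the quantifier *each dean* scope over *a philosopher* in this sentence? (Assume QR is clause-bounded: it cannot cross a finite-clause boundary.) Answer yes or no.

The DP *each dean* is contained in the adjunct clause *before each dean testified*.
Adjuncts are opaque for quantifier raising; a quantifier in an adjunct stays inside it.
There is no licit LF on which *each dean* c-commands *a philosopher*.

No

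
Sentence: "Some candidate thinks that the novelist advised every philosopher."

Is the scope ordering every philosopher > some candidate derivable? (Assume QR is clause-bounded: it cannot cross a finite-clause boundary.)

No

The DP *every philosopher* is contained in the finite complement clause *that the novelist advised every philosopher*.
Under clause-bounded QR, a quantifier in an embedded finite clause cannot raise into the matrix clause.
*every philosopher* > *some candidate* would require crossing that boundary, which is illicit.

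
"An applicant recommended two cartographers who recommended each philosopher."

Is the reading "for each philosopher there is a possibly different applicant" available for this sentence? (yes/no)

No

That reading corresponds to *each philosopher* > *an applicant*.
*each philosopher* sits inside the relative clause *who recommended each philosopher* modifying *two cartographers*.
The relative clause forms an island for QR, so the quantifier is confined to the head noun's restrictor.
There is no licit LF on which *each philosopher* c-commands *an applicant*.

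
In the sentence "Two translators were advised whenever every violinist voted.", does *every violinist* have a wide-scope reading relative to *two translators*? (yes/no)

No

The target quantifier *every violinist* is part of the adjunct clause *whenever every violinist voted*.
Scope out of an adjunct clause is unavailable: QR respects the adjunct-island constraint.
There is no licit LF on which *every violinist* c-commands *two translators*.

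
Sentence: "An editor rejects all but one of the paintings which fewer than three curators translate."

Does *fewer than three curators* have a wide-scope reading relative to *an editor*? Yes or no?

*fewer than three curators* is embedded in the relative clause *which fewer than three curators translate* modifying *all but one of the paintings*.
The relative clause forms an island for QR, so the quantifier is confined to the head noun's restrictor.
So the wide-scope reading for *fewer than three curators* is blocked.
(Only the surface reading survives: one fixed editor with respect to all the relevant curators.)

No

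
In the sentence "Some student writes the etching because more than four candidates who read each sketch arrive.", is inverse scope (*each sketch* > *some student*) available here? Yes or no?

No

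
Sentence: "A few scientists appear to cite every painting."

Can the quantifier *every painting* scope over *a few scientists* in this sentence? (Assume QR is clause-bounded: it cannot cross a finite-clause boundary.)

*every painting* is inside a raising infinitive, which is transparent to QR (no CP barrier), so it behaves as a matrix argument.
No island intervenes, so both surface and inverse scope are derivable.
The sentence is scopally ambiguous between *a few scientists* > *every painting* and *every painting* > *a few scientists*.

Yes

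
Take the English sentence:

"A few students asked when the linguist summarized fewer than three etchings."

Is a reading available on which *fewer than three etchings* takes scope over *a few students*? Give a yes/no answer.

No

The target quantifier *fewer than three etchings* is part of the embedded question *when the linguist summarized fewer than three etchings*.
Embedded wh-clauses are opaque for QR, so the quantifier stays inside the question.
So *fewer than three etchings* cannot raise high enough to outscope *a few students*; only the surface ordering *a few students* > *fewer than three etchings* is available.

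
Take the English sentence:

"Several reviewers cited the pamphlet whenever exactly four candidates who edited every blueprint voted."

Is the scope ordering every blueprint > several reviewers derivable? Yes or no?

No

The target quantifier *every blueprint* is part of the relative clause *who edited every blueprint*, which is itself inside the adjunct *whenever exactly four candidates who edited every blueprint voted*.
Two island boundaries intervene — the relative clause and the adjunct. Either alone would block QR.
The inverse ordering *every blueprint* > *several reviewers* is therefore underivable.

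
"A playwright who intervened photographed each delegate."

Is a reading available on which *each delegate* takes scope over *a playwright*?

Yes

*each delegate* sits in the matrix clause, not in the relative clause on *a playwright*.
No island intervenes, so both surface and inverse scope are derivable.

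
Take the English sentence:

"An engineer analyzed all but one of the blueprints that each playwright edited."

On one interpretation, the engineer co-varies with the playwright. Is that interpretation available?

No

That reading corresponds to *each playwright* > *an engineer*.
Structurally, *each playwright* is inside the relative clause *that each playwright edited* modifying *all but one of the blueprints*.
A relative clause is a scope island — quantifier raising cannot cross its boundary.
So the wide-scope reading for *each playwright* is blocked.
(Only the surface reading survives: one fixed engineer with respect to all the relevant playwrights.)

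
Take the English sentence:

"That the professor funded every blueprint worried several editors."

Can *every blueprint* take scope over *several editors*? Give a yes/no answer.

*every blueprint* sits inside the sentential subject *that the professor funded every blueprint*.
The Sentential Subject Constraint rules out raising the quantifier out of the that-clause subject.
*every blueprint* > *several editors* would require crossing that boundary, which is illicit.

No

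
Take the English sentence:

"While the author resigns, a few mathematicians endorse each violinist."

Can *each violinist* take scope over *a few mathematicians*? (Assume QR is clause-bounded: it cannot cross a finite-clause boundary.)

Yes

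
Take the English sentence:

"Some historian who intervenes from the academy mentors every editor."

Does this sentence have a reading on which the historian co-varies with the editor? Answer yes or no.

Yes

This is the *every editor* > *some historian* reading.
Although the sentence contains a relative clause (*who intervenes from the academy*), *every editor* is outside it, in the matrix VP.
No island intervenes, so both surface and inverse scope are derivable.
Both orderings are possible: *some historian* > *every editor* and *every editor* > *some historian*.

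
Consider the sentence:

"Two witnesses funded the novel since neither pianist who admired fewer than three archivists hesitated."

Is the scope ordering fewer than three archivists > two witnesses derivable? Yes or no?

No

The target quantifier *fewer than three archivists* is part of the relative clause *who admired fewer than three archivists*, which is itself inside the adjunct *since neither pianist who admired fewer than three archivists hesitated*.
Two island boundaries intervene — the relative clause and the adjunct. Either alone would block QR.
*fewer than three archivists* > *two witnesses* would require crossing that boundary, which is illicit.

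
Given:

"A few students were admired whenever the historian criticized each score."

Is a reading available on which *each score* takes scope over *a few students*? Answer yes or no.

*each score* is embedded in the adjunct clause *whenever the historian criticized each score*.
Adjuncts are opaque for quantifier raising; a quantifier in an adjunct stays inside it.
So *each score* cannot raise high enough to outscope *a few students*; only the surface ordering *a few students* > *each score* is available.

No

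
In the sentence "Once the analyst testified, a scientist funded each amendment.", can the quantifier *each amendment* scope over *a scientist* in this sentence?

The adjunct clause does not contain *each amendment*, which is the matrix object.
No island intervenes, so both surface and inverse scope are derivable.

Yes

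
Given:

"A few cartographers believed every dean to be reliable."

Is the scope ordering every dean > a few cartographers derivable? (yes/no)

This is an ECM construction: *every dean* is the infinitival subject, Case-marked by the matrix verb, and the infinitive is transparent for QR.
No island intervenes, so both surface and inverse scope are derivable.

Yes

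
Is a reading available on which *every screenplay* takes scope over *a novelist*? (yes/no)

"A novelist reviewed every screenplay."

Both DPs are arguments of the same predicate; there is no clause or island boundary between them.
With no island boundary between them, the object can take inverse scope over the subject via ordinary QR within the clause.
So *every screenplay* > *a novelist* is among the available readings.

Yes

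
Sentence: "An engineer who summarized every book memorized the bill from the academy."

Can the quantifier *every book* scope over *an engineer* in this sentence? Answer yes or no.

*every book* occurs within the relative clause *who summarized every book*.
Quantifiers inside a relative clause are trapped there; the RC boundary blocks QR.
So *every book* cannot raise high enough to outscope *an engineer*; only the surface ordering *an engineer* > *every book* is available.

No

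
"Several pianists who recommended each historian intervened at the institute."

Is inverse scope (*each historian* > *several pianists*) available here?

No

*each historian* is embedded in the relative clause *who recommended each historian*.
QR out of a relative clause is ruled out by the relative-clause island constraint.
So the wide-scope reading for *each historian* is blocked.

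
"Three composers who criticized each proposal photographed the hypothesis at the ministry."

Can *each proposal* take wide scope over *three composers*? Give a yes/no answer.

The DP *each proposal* is contained in the relative clause *who criticized each proposal*.
QR out of a relative clause is ruled out by the relative-clause island constraint.
So *each proposal* cannot raise high enough to outscope *three composers*; only the surface ordering *three composers* > *each proposal* is available.

No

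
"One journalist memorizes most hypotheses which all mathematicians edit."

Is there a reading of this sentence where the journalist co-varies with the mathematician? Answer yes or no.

The described interpretation is the *all mathematicians* > *one journalist* scoping.
Structurally, *all mathematicians* is inside the relative clause *which all mathematicians edit* modifying *most hypotheses*.
Relative clauses are scope islands: a quantifier cannot QR out of a relative clause to take scope in the matrix clause.
The inverse ordering *all mathematicians* > *one journalist* is therefore underivable.

No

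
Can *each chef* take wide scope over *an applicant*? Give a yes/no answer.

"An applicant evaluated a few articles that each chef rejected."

No

*each chef* is embedded in the relative clause *that each chef rejected* modifying *a few articles*.
Quantifiers inside a relative clause are trapped there; the RC boundary blocks QR.
So *each chef* cannot raise to a position above *an applicant*.
(Only the surface reading survives: one fixed applicant with respect to all the relevant chefs.)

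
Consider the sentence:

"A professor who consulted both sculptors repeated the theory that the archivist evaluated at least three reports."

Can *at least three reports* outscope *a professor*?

*at least three reports* is embedded in the complex NP *the theory that the archivist evaluated at least three reports*.
Since the clause is the complement of a nominal head, the CNPC blocks scope extraction.
The inverse ordering *at least three reports* > *a professor* is therefore underivable.
(Only the surface reading survives: one fixed professor with respect to all the relevant reports.)

No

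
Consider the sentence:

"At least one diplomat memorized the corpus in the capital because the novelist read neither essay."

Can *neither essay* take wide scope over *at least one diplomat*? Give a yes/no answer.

No

*neither essay* occurs within the adjunct clause *because the novelist read neither essay*.
Scope out of an adjunct clause is unavailable: QR respects the adjunct-island constraint.
So *neither essay* cannot raise to a position above *at least one diplomat*.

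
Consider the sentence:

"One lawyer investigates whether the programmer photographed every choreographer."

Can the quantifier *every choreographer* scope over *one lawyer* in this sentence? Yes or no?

No

The DP *every choreographer* is contained in the embedded question *whether the programmer photographed every choreographer*.
An indirect question is a wh-island; the filled [Spec,CP] blocks QR across the CP edge.
Hence only narrow scope for *every choreographer* (under *one lawyer*) survives.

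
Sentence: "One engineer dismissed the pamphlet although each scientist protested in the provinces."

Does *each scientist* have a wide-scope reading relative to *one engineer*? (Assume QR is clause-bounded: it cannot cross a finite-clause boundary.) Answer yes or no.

Structurally, *each scientist* is inside the adjunct clause *although each scientist protested in the provinces*.
The adjunct-island constraint bars QR out of an adverbial clause.
The inverse ordering *each scientist* > *one engineer* is therefore underivable.
(Only the surface reading survives: one fixed engineer with respect to all the relevant scientists.)

No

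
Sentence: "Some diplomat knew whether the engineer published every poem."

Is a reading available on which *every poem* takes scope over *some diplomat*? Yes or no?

The DP *every poem* is contained in the embedded question *whether the engineer published every poem*.
Embedded wh-clauses are opaque for QR, so the quantifier stays inside the question.
Hence only narrow scope for *every poem* (under *some diplomat*) survives.

No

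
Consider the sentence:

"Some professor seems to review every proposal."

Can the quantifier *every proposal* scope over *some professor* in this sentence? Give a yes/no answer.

Infinitival complements of raising predicates do not block QR; *every proposal* and *some professor* are effectively clausemates.
Ordinary QR to a clause-peripheral position gives the wide-scope LF for the lower DP.

Yes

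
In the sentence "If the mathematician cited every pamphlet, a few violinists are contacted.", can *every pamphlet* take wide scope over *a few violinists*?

*every pamphlet* sits inside the adjunct clause *if the mathematician cited every pamphlet*.
The adjunct-island constraint bars QR out of an adverbial clause.
So *every pamphlet* cannot raise to a position above *a few violinists*.

No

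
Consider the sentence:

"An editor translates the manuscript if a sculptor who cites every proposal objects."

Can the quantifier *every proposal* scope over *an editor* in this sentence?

*every proposal* occurs within the relative clause *who cites every proposal*, which is itself inside the adjunct *if a sculptor who cites every proposal objects*.
Two island boundaries intervene — the relative clause and the adjunct. Either alone would block QR.
Hence only narrow scope for *every proposal* (under *an editor*) survives.

No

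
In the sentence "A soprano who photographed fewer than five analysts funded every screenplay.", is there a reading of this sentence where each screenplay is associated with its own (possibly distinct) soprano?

Yes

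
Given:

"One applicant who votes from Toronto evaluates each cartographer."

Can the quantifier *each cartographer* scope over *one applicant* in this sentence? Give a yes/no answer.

Yes

*each cartographer* sits in the matrix clause, not in the relative clause on *one applicant*.
Since no island is crossed, the inverse ordering is licensed alongside surface scope.
The sentence is scopally ambiguous between *one applicant* > *each cartographer* and *each cartographer* > *one applicant*.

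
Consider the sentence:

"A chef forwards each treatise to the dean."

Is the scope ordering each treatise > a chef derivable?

Yes

*each treatise* is the matrix object and *a chef* the matrix subject; the two are clausemates.
Nothing blocks QR of the lower DP to a position above the higher one, so inverse scope is available.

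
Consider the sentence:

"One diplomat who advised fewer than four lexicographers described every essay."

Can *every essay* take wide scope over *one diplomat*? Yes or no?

Although the sentence contains a relative clause (*who advised fewer than four lexicographers*), *every essay* is outside it, in the matrix VP.
QR within a single clause is free, so the lower quantifier may take scope over the higher one.
The sentence is scopally ambiguous between *one diplomat* > *every essay* and *every essay* > *one diplomat*.

Yes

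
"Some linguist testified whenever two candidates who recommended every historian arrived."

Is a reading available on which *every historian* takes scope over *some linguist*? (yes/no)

No

*every historian* is embedded in the relative clause *who recommended every historian*, which is itself inside the adjunct *whenever two candidates who recommended every historian arrived*.
Both the relative clause and the enclosing adjunct are scope islands; QR cannot cross either.
The inverse ordering *every historian* > *some linguist* is therefore underivable.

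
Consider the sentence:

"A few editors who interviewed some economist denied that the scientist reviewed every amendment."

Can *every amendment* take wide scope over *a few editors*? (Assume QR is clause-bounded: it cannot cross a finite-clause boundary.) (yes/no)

No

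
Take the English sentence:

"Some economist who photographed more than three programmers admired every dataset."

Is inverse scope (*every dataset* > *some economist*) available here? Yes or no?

Yes

Although the sentence contains a relative clause (*who photographed more than three programmers*), *every dataset* is outside it, in the matrix VP.
Clause-internal QR can adjoin the lower DP above the subject, yielding the inverse reading.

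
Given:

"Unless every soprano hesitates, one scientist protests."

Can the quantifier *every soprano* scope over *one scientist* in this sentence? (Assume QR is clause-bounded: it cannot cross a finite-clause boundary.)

*every soprano* occurs within the adjunct clause *unless every soprano hesitates*.
The adjunct-island constraint bars QR out of an adverbial clause.
There is no licit LF on which *every soprano* c-commands *one scientist*.

No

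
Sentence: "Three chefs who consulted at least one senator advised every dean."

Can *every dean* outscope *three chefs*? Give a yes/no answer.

Yes

The RC *who consulted at least one senator* is an island, but *every dean* is not inside it — it is the matrix object, a clausemate of *three chefs*.
Since no island is crossed, the inverse ordering is licensed alongside surface scope.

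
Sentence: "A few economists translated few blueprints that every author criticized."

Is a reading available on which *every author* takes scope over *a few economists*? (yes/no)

*every author* is embedded in the relative clause *that every author criticized* modifying *few blueprints*.
QR out of a relative clause is ruled out by the relative-clause island constraint.
So *every author* cannot raise high enough to outscope *a few economists*; only the surface ordering *a few economists* > *every author* is available.

No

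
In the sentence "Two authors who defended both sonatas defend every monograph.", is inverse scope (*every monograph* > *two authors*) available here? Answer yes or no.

*every monograph* is a matrix argument; only *two authors* is modified by the relative clause *who defended both sonatas*, so the RC island is irrelevant to the target quantifier.
No island intervenes, so both surface and inverse scope are derivable.

Yes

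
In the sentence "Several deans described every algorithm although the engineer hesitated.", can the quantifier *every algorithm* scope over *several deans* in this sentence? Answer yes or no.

Yes

Neither queried DP is inside the adjunct, so the adjunct-island constraint does not apply.
Clause-internal QR can adjoin the lower DP above the subject, yielding the inverse reading.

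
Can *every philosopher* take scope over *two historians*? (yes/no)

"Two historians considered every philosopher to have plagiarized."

Yes

The ECM infinitive is scope-transparent — *every philosopher* is free to raise above *two historians*.
Nothing blocks QR of the lower DP to a position above the higher one, so inverse scope is available.
Both orderings are possible: *two historians* > *every philosopher* and *every philosopher* > *two historians*.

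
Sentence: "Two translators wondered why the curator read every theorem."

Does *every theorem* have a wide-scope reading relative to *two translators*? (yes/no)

No

The DP *every theorem* is contained in the embedded question *why the curator read every theorem*.
The wh-island constraint blocks QR out of an embedded interrogative.
Hence only narrow scope for *every theorem* (under *two translators*) survives.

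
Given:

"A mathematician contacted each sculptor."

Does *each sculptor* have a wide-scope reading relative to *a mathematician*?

Yes

Both DPs are arguments of the same predicate; there is no clause or island boundary between them.
Clause-internal QR can adjoin the lower DP above the subject, yielding the inverse reading.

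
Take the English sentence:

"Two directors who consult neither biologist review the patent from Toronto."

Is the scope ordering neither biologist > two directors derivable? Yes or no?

*neither biologist* is embedded in the relative clause *who consult neither biologist*.
The relative clause forms an island for QR, so the quantifier is confined to the head noun's restrictor.
So *neither biologist* cannot raise high enough to outscope *two directors*; only the surface ordering *two directors* > *neither biologist* is available.

No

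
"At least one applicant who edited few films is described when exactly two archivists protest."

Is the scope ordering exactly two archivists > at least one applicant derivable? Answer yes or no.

No

The DP *exactly two archivists* is contained in the adjunct clause *when exactly two archivists protest*.
Scope out of an adjunct clause is unavailable: QR respects the adjunct-island constraint.
Hence only narrow scope for *exactly two archivists* (under *at least one applicant*) survives.
(Only the surface reading survives: one fixed applicant with respect to all the relevant archivists.)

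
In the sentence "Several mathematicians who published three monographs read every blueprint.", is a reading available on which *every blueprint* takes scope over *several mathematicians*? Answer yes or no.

*every blueprint* sits in the matrix clause, not in the relative clause on *several mathematicians*.
With no island boundary between them, the object can take inverse scope over the subject via ordinary QR within the clause.

Yes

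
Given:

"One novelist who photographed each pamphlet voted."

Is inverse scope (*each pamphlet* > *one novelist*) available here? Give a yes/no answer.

No

The target quantifier *each pamphlet* is part of the relative clause *who photographed each pamphlet*.
A relative clause is a scope island — quantifier raising cannot cross its boundary.
So the wide-scope reading for *each pamphlet* is blocked.
(Only the surface reading survives: one fixed novelist with respect to all the relevant pamphlets.)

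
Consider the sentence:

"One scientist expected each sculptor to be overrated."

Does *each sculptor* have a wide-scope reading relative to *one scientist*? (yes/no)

Yes

This is an ECM construction: *each sculptor* is the infinitival subject, Case-marked by the matrix verb, and the infinitive is transparent for QR.
No island intervenes, so both surface and inverse scope are derivable.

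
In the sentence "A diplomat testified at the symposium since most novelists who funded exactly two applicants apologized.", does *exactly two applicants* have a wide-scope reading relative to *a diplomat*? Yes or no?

No

The target quantifier *exactly two applicants* is part of the relative clause *who funded exactly two applicants*, which is itself inside the adjunct *since most novelists who funded exactly two applicants apologized*.
Nested islands: the RC island is itself inside an adjunct island, so wide scope is doubly excluded.
So the wide-scope reading for *exactly two applicants* is blocked.
(Only the surface reading survives: one fixed diplomat with respect to all the relevant applicants.)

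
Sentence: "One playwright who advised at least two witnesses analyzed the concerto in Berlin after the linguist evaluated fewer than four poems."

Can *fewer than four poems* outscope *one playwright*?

No

The DP *fewer than four poems* is contained in the adjunct clause *after the linguist evaluated fewer than four poems*.
Adjunct clauses are scope islands: a quantifier inside an adjunct cannot raise into the matrix clause.
*fewer than four poems* > *one playwright* would require crossing that boundary, which is illicit.
(Only the surface reading survives: one fixed playwright with respect to all the relevant poems.)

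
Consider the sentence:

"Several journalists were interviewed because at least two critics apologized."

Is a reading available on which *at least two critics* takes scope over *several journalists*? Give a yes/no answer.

The DP *at least two critics* is contained in the adjunct clause *because at least two critics apologized*.
Scope out of an adjunct clause is unavailable: QR respects the adjunct-island constraint.
Hence only narrow scope for *at least two critics* (under *several journalists*) survives.

No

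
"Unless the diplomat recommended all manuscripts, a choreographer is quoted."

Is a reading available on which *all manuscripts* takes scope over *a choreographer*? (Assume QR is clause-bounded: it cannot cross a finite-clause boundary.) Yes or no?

No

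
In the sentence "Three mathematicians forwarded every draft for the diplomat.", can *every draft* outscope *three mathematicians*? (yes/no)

Yes

*three mathematicians* and *every draft* are co-arguments of the matrix verb, with nothing but a clause-internal boundary between them.
QR within a single clause is free, so the lower quantifier may take scope over the higher one.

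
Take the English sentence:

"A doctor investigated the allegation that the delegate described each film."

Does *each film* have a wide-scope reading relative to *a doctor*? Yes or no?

No

*each film* is embedded in the complex NP *the allegation that the delegate described each film*.
Since the clause is the complement of a nominal head, the CNPC blocks scope extraction.
*each film* is confined to the island and cannot take scope over *a doctor*.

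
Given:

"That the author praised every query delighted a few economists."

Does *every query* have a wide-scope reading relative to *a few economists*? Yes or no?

No

Structurally, *every query* is inside the sentential subject *that the author praised every query*.
Subjects — clausal subjects included — are islands for extraction, and QR is no exception.
So *every query* cannot raise to a position above *a few economists*.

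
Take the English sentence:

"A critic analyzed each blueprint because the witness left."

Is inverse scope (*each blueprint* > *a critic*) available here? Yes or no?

Although there is an adjunct clause, *each blueprint* is in the main clause, not inside the adjunct.
Ordinary QR to a clause-peripheral position gives the wide-scope LF for the lower DP.

Yes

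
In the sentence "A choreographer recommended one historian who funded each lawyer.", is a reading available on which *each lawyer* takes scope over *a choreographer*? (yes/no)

Structurally, *each lawyer* is inside the relative clause *who funded each lawyer* modifying *one historian*.
QR out of a relative clause is ruled out by the relative-clause island constraint.
*each lawyer* > *a choreographer* would require crossing that boundary, which is illicit.
(Only the surface reading survives: one fixed choreographer with respect to all the relevant lawyers.)

No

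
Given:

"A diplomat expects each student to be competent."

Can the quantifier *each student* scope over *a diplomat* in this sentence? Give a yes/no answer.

The ECM infinitive is scope-transparent — *each student* is free to raise above *a diplomat*.
Nothing blocks QR of the lower DP to a position above the higher one, so inverse scope is available.

Yes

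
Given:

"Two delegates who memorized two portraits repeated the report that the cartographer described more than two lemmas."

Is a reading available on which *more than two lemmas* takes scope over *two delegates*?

No

The DP *more than two lemmas* is contained in the complex NP *the report that the cartographer described more than two lemmas*.
The complex NP is opaque for QR — the quantifier is frozen inside the noun's complement.
*more than two lemmas* > *two delegates* would require crossing that boundary, which is illicit.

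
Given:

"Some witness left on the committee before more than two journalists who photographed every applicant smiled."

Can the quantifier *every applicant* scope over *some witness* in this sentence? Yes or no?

No

*every applicant* is embedded in the relative clause *who photographed every applicant*, which is itself inside the adjunct *before more than two journalists who photographed every applicant smiled*.
The quantifier would have to escape first the RC and then the adjunct — two independent island violations.
The inverse ordering *every applicant* > *some witness* is therefore underivable.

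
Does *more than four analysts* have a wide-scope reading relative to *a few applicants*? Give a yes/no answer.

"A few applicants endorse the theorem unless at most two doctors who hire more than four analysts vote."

No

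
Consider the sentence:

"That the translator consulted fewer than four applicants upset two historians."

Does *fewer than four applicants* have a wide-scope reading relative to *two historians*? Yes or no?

No

Structurally, *fewer than four applicants* is inside the sentential subject *that the translator consulted fewer than four applicants*.
Sentential subjects are islands: a quantifier inside the subject clause cannot raise over the matrix predicate.
*fewer than four applicants* is confined to the island and cannot take scope over *two historians*.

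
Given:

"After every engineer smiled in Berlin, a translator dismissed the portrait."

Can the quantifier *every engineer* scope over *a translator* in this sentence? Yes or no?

No

*every engineer* is embedded in the adjunct clause *after every engineer smiled in Berlin*.
Adverbial clauses are not L-marked, so they are barriers for QR — the quantifier cannot escape the adjunct.
There is no licit LF on which *every engineer* c-commands *a translator*.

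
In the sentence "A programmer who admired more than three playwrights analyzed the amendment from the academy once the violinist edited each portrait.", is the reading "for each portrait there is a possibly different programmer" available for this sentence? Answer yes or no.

This is the *each portrait* > *a programmer* reading.
The target quantifier *each portrait* is part of the adjunct clause *once the violinist edited each portrait*.
Adjuncts are opaque for quantifier raising; a quantifier in an adjunct stays inside it.
So *each portrait* cannot raise high enough to outscope *a programmer*; only the surface ordering *a programmer* > *each portrait* is available.

No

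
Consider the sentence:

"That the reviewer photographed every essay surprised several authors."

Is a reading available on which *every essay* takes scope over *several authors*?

No

The DP *every essay* is contained in the sentential subject *that the reviewer photographed every essay*.
Subjects — clausal subjects included — are islands for extraction, and QR is no exception.
There is no licit LF on which *every essay* c-commands *several authors*.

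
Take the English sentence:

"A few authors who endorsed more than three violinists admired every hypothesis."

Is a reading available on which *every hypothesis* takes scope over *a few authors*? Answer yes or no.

Yes

Although the sentence contains a relative clause (*who endorsed more than three violinists*), *every hypothesis* is outside it, in the matrix VP.
QR within a single clause is free, so the lower quantifier may take scope over the higher one.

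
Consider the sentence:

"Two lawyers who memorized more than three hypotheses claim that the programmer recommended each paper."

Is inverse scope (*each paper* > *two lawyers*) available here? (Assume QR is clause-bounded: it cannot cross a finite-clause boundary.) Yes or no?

The target quantifier *each paper* is part of the finite complement clause *that the programmer recommended each paper*.
With QR restricted to its own tensed clause, the embedded quantifier cannot reach a matrix scope position.
Hence only narrow scope for *each paper* (under *two lawyers*) survives.

No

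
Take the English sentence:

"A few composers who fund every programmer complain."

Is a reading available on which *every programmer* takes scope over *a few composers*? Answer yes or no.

Structurally, *every programmer* is inside the relative clause *who fund every programmer*.
Quantifiers inside a relative clause are trapped there; the RC boundary blocks QR.
So *every programmer* cannot raise high enough to outscope *a few composers*; only the surface ordering *a few composers* > *every programmer* is available.

No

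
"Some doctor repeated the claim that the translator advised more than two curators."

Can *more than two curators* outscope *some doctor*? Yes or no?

*more than two curators* is embedded in the complex NP *the claim that the translator advised more than two curators*.
Noun-complement clauses are scope islands (the Complex NP Constraint): a quantifier inside one cannot scope into the matrix.
So *more than two curators* cannot raise high enough to outscope *some doctor*; only the surface ordering *some doctor* > *more than two curators* is available.
(Only the surface reading survives: one fixed doctor with respect to all the relevant curators.)

No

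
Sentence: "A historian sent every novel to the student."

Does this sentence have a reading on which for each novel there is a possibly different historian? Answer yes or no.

Yes

The described interpretation is the *every novel* > *a historian* scoping.
*a historian* and *every novel* are co-arguments of the matrix verb, with nothing but a clause-internal boundary between them.
QR within a single clause is free, so the lower quantifier may take scope over the higher one.
So *every novel* > *a historian* is among the available readings.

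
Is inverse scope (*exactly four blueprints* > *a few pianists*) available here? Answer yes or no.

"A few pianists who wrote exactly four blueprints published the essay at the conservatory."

*exactly four blueprints* occurs within the relative clause *who wrote exactly four blueprints*.
Relative clauses block scope extraction: QR cannot target a position outside the modified NP.
So the wide-scope reading for *exactly four blueprints* is blocked.

No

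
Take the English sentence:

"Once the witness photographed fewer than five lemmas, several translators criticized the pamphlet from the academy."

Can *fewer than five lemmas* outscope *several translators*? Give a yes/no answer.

No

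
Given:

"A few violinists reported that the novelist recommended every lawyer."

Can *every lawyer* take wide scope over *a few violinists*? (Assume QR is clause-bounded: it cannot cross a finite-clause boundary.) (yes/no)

No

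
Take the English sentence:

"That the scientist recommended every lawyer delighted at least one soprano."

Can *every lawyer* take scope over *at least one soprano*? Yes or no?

*every lawyer* sits inside the sentential subject *that the scientist recommended every lawyer*.
The Sentential Subject Constraint rules out raising the quantifier out of the that-clause subject.
The ordering *every lawyer* > *at least one soprano* is therefore underivable.

No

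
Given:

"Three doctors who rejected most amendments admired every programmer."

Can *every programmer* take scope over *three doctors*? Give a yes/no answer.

Yes

*every programmer* is a matrix argument; only *three doctors* is modified by the relative clause *who rejected most amendments*, so the RC island is irrelevant to the target quantifier.
No island intervenes, so both surface and inverse scope are derivable.
The sentence is scopally ambiguous between *three doctors* > *every programmer* and *every programmer* > *three doctors*.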